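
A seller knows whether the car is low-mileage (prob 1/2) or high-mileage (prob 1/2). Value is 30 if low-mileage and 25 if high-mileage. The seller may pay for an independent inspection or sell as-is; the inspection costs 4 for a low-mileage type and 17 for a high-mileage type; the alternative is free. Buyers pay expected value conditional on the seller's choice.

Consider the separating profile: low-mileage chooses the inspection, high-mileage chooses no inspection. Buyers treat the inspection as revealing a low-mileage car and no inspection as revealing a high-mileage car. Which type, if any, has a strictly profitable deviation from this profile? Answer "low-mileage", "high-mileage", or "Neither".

Neither

The inspection pays 30; no inspection pays 25.
low-mileage: assigned the inspection, nets 30 − 4 = 26; deviating to no inspection nets 25.
high-mileage: assigned no inspection, nets 25; deviating to the inspection nets 30 − 17 = 13.
Both types strictly prefer their assigned action; no profitable deviation.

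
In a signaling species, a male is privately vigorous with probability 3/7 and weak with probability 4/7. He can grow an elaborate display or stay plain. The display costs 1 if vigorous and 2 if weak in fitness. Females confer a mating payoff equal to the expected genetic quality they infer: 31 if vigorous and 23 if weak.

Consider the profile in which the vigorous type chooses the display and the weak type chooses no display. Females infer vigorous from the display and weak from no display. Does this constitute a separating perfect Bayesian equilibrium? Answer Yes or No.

Under these beliefs, the display earns mating payoff 31 and no display earns mating payoff 23.
vigorous: the display nets 31 − 1 = 30; no display nets 23. vigorous prefers the display.
weak: the display nets 31 − 2 = 29; no display nets 23. weak would deviate to the display.
weak has a profitable deviation, so the profile is not an equilibrium.

No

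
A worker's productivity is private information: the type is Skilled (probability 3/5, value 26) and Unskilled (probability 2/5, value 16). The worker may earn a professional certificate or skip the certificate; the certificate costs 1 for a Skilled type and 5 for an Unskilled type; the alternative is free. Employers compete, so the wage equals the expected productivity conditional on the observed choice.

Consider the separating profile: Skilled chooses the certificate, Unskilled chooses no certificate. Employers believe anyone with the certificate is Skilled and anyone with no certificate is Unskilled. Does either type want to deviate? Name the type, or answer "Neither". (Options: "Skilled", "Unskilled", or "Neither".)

Unskilled

The certificate pays 26; no certificate pays 16.
Skilled: assigned the certificate, nets 26 − 1 = 25; deviating to no certificate nets 16.
Unskilled: assigned no certificate, nets 16; deviating to the certificate nets 26 − 5 = 21.
The Unskilled type gains 5 by deviating.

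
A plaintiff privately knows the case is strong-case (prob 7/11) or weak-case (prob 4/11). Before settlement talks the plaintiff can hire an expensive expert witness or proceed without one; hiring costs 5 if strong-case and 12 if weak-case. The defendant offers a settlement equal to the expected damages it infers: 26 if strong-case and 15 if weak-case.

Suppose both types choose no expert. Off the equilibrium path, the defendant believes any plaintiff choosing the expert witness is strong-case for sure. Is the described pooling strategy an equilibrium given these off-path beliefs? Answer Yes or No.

On path, the defendant holds the prior and pays 7/11·26 + 4/11·15 = 22. Off path (the expert witness), believing strong-case, it pays 26.
strong-case: no expert nets 22; the expert witness nets 26 − 5 = 21. strong-case stays.
weak-case: no expert nets 22; the expert witness nets 26 − 12 = 14. weak-case stays.
No type deviates, so pooling is sustained.

Yes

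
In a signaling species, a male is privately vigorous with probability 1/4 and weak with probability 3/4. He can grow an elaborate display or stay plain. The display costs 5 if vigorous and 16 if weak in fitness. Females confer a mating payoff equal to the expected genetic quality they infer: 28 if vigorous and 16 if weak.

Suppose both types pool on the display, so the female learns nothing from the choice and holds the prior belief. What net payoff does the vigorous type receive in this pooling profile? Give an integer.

Pooled mating payoff = 1/4·28 + 3/4·16 = 19.
vigorous pays cost 5 for the display, so net payoff = 19 − 5 = 14.

14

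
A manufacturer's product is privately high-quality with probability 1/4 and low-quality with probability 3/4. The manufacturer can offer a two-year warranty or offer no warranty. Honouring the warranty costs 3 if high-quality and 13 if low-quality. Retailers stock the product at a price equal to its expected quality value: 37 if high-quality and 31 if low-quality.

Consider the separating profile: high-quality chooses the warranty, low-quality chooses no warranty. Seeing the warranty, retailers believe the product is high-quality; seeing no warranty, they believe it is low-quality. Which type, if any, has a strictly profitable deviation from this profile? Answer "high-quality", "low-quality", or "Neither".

Neither

The warranty pays 37; no warranty pays 31.
high-quality: assigned the warranty, nets 37 − 3 = 34; deviating to no warranty nets 31.
low-quality: assigned no warranty, nets 31; deviating to the warranty nets 37 − 13 = 24.
Both types strictly prefer their assigned action; no profitable deviation.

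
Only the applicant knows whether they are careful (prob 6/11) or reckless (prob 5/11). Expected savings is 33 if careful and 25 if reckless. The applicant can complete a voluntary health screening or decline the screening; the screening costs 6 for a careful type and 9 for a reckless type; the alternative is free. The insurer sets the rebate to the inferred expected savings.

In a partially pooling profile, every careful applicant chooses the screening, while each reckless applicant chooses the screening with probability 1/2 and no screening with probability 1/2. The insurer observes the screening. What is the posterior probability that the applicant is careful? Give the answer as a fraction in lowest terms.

12/17

P(the screening) = (6/11)·1 + (5/11)·(1/2) = 17/22.
By Bayes' rule, P(careful | the screening) = (6/11) / (17/22) = 12/17.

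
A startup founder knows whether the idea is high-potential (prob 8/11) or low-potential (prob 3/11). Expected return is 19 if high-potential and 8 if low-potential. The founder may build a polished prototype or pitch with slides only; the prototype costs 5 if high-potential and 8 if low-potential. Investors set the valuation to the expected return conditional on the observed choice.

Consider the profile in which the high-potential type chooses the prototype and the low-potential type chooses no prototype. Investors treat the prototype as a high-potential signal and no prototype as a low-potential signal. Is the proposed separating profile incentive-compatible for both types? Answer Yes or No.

Under these beliefs, the prototype earns valuation 19 and no prototype earns valuation 8.
high-potential: the prototype nets 19 − 5 = 14; no prototype nets 8. high-potential prefers the prototype.
low-potential: the prototype nets 19 − 8 = 11; no prototype nets 8. low-potential would deviate to the prototype.
low-potential has a profitable deviation, so the profile is not an equilibrium.

No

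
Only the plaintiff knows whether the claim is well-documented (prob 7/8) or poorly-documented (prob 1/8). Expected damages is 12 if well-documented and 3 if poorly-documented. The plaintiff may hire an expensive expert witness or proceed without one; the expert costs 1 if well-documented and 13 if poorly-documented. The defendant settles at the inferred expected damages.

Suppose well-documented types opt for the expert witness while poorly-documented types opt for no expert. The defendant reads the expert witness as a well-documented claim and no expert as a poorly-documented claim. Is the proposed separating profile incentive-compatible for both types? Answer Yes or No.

Yes

Under these beliefs, the expert witness earns settlement 12 and no expert earns settlement 3.
well-documented: the expert witness nets 12 − 1 = 11; no expert nets 3. well-documented prefers the expert witness.
poorly-documented: the expert witness nets 12 − 13 = -1; no expert nets 3. poorly-documented prefers no expert.
Neither type deviates, so the separating profile is an equilibrium.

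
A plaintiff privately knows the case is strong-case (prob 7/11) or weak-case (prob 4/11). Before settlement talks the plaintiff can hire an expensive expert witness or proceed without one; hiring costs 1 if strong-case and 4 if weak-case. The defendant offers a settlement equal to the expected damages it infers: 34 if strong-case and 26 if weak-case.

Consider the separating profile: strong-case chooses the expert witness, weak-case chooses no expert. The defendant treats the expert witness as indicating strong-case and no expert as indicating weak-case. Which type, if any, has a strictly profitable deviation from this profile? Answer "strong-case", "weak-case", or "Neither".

The expert witness pays 34; no expert pays 26.
strong-case: assigned the expert witness, nets 34 − 1 = 33; deviating to no expert nets 26.
weak-case: assigned no expert, nets 26; deviating to the expert witness nets 34 − 4 = 30.
The weak-case type gains 4 by deviating.

weak-case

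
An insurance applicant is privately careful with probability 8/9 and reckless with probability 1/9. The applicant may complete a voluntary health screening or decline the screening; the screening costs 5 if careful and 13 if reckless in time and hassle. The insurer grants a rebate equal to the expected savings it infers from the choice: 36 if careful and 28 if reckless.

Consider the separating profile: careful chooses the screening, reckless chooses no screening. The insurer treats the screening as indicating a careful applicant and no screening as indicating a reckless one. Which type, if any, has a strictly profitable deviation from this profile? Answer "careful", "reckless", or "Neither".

The screening pays 36; no screening pays 28.
careful: assigned the screening, nets 36 − 5 = 31; deviating to no screening nets 28.
reckless: assigned no screening, nets 28; deviating to the screening nets 36 − 13 = 23.
Both types strictly prefer their assigned action; no profitable deviation.

Neither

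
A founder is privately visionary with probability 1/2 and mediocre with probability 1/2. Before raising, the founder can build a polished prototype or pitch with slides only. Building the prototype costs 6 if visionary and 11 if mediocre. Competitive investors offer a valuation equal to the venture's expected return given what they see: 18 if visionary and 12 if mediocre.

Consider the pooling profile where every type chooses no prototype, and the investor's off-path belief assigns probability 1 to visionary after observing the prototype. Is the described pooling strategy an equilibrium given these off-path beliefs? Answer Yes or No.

On path, the investor holds the prior and pays 1/2·18 + 1/2·12 = 15. Off path (the prototype), believing visionary, it pays 18.
visionary: no prototype nets 15; the prototype nets 18 − 6 = 12. visionary stays.
mediocre: no prototype nets 15; the prototype nets 18 − 11 = 7. mediocre stays.
No type deviates, so pooling is sustained.

Yes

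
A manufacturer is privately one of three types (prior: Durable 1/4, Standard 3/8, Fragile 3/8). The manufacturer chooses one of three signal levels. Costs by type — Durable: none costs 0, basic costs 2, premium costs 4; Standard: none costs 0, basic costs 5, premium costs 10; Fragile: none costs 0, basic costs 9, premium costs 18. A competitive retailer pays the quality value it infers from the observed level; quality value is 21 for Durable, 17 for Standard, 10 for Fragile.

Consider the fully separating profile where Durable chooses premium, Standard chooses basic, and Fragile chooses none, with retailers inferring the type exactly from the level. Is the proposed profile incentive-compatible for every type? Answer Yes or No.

Separating prices: premium → 21, basic → 17, none → 10.
Durable (assigned premium): none: 10 − 0 = 10; basic: 17 − 2 = 15; premium: 21 − 4 = 17. Durable stays.
Standard (assigned basic): none: 10 − 0 = 10; basic: 17 − 5 = 12; premium: 21 − 10 = 11. Standard stays.
Fragile (assigned none): none: 10 − 0 = 10; basic: 17 − 9 = 8; premium: 21 − 18 = 3. Fragile stays.
Every type prefers its assigned level; separation holds.

Yes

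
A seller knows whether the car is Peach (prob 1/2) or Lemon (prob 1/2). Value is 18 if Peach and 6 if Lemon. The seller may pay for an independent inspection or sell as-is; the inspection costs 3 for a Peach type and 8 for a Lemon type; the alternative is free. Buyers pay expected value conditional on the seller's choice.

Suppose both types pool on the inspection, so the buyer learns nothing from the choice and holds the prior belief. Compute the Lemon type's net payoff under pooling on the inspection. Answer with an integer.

Pooled price = 1/2·18 + 1/2·6 = 12.
Lemon pays cost 8 for the inspection, so net payoff = 12 − 8 = 4.

4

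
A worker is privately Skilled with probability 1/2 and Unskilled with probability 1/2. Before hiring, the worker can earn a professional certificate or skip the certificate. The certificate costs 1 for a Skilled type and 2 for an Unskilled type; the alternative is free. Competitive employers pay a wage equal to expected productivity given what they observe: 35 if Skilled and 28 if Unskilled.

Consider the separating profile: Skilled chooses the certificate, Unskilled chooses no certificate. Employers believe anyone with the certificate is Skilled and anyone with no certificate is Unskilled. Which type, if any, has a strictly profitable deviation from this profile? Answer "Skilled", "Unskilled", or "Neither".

The certificate pays 35; no certificate pays 28.
Skilled: assigned the certificate, nets 35 − 1 = 34; deviating to no certificate nets 28.
Unskilled: assigned no certificate, nets 28; deviating to the certificate nets 35 − 2 = 33.
The Unskilled type gains 5 by deviating.

Unskilled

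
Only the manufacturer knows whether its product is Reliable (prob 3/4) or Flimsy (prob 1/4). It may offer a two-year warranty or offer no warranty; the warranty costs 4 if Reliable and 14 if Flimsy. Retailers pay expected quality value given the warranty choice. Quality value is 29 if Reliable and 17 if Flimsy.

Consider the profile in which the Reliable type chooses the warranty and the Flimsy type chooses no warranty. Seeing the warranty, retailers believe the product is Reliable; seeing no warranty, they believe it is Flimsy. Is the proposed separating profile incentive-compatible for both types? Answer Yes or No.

Yes

Under these beliefs, the warranty earns price 29 and no warranty earns price 17.
Reliable: the warranty nets 29 − 4 = 25; no warranty nets 17. Reliable prefers the warranty.
Flimsy: the warranty nets 29 − 14 = 15; no warranty nets 17. Flimsy prefers no warranty.
Neither type deviates, so the separating profile is an equilibrium.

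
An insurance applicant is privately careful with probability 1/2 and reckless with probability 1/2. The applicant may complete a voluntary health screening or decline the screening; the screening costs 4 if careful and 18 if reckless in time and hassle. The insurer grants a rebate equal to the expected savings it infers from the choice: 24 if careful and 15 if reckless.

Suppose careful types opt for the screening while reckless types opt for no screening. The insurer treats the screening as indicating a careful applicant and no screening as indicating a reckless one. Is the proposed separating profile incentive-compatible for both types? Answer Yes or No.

Yes

Under these beliefs, the screening earns rebate 24 and no screening earns rebate 15.
careful: the screening nets 24 − 4 = 20; no screening nets 15. careful prefers the screening.
reckless: the screening nets 24 − 18 = 6; no screening nets 15. reckless prefers no screening.
Neither type deviates, so the separating profile is an equilibrium.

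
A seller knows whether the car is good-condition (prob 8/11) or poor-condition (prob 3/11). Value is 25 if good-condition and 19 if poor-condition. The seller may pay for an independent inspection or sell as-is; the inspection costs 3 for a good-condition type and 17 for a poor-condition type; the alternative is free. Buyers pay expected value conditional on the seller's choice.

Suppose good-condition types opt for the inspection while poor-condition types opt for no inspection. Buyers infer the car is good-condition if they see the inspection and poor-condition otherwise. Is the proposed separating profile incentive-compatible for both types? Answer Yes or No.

Yes

Under these beliefs, the inspection earns price 25 and no inspection earns price 19.
good-condition: the inspection nets 25 − 3 = 22; no inspection nets 19. good-condition prefers the inspection.
poor-condition: the inspection nets 25 − 17 = 8; no inspection nets 19. poor-condition prefers no inspection.
Neither type deviates, so the separating profile is an equilibrium.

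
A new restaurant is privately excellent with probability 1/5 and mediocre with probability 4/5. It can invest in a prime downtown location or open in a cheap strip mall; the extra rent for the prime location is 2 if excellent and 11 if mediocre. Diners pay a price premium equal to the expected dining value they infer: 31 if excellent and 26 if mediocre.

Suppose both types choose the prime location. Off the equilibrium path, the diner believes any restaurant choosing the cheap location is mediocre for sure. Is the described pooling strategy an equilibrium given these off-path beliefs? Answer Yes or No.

No

On path, the diner holds the prior and pays 1/5·31 + 4/5·26 = 27. Off path (the cheap location), believing mediocre, it pays 26.
excellent: the prime location nets 27 − 2 = 25; the cheap location nets 26. excellent would deviate.
mediocre: the prime location nets 27 − 11 = 16; the cheap location nets 26. mediocre would deviate.
A type deviates, so pooling fails.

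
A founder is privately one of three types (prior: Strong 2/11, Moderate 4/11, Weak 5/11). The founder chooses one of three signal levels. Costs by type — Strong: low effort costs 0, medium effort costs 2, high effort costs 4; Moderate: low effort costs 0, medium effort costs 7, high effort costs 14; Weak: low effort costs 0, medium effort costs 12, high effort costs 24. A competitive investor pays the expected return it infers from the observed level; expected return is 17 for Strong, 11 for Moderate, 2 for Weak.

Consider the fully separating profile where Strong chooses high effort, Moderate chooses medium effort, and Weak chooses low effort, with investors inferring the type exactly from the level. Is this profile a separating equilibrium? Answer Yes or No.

Separating valuations: high effort → 17, medium effort → 11, low effort → 2.
Strong (assigned high effort): low effort: 2 − 0 = 2; medium effort: 11 − 2 = 9; high effort: 17 − 4 = 13. Strong stays.
Moderate (assigned medium effort): low effort: 2 − 0 = 2; medium effort: 11 − 7 = 4; high effort: 17 − 14 = 3. Moderate stays.
Weak (assigned low effort): low effort: 2 − 0 = 2; medium effort: 11 − 12 = -1; high effort: 17 − 24 = -7. Weak stays.
Every type prefers its assigned level; separation holds.

Yes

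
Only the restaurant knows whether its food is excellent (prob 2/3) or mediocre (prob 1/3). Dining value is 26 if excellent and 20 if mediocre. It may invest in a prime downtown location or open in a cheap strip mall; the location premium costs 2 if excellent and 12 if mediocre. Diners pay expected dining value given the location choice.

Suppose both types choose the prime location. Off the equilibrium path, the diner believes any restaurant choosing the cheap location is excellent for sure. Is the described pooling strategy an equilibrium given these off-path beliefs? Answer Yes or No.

No

On path, the diner holds the prior and pays 2/3·26 + 1/3·20 = 24. Off path (the cheap location), believing excellent, it pays 26.
excellent: the prime location nets 24 − 2 = 22; the cheap location nets 26. excellent would deviate.
mediocre: the prime location nets 24 − 12 = 12; the cheap location nets 26. mediocre would deviate.
A type deviates, so pooling fails.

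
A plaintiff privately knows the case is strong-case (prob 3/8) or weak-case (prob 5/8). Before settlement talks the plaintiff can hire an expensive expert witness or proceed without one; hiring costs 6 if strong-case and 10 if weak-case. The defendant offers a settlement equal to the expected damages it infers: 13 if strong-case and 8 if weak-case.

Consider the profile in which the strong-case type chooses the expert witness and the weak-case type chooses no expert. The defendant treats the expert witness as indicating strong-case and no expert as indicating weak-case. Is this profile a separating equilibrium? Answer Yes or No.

No

Under these beliefs, the expert witness earns settlement 13 and no expert earns settlement 8.
strong-case: the expert witness nets 13 − 6 = 7; no expert nets 8. strong-case would deviate to no expert.
weak-case: the expert witness nets 13 − 10 = 3; no expert nets 8. weak-case prefers no expert.
strong-case has a profitable deviation, so the profile is not an equilibrium.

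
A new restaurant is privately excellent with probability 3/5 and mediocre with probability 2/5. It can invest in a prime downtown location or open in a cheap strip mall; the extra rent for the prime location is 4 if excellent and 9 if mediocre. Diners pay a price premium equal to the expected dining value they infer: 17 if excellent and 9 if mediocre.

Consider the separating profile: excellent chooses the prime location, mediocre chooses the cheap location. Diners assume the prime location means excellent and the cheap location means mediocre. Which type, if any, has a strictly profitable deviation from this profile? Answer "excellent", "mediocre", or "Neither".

The prime location pays 17; the cheap location pays 9.
excellent: assigned the prime location, nets 17 − 4 = 13; deviating to the cheap location nets 9.
mediocre: assigned the cheap location, nets 9; deviating to the prime location nets 17 − 9 = 8.
Both types strictly prefer their assigned action; no profitable deviation.

Neither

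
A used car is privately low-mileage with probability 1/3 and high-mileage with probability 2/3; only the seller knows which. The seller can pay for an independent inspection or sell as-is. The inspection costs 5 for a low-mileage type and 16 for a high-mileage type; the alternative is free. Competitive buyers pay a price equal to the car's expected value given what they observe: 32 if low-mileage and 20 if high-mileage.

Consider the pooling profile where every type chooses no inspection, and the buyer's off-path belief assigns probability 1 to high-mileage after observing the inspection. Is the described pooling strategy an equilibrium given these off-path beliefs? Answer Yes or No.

On path, the buyer holds the prior and pays 1/3·32 + 2/3·20 = 24. Off path (the inspection), believing high-mileage, it pays 20.
low-mileage: no inspection nets 24; the inspection nets 20 − 5 = 15. low-mileage stays.
high-mileage: no inspection nets 24; the inspection nets 20 − 16 = 4. high-mileage stays.
No type deviates, so pooling is sustained.

Yes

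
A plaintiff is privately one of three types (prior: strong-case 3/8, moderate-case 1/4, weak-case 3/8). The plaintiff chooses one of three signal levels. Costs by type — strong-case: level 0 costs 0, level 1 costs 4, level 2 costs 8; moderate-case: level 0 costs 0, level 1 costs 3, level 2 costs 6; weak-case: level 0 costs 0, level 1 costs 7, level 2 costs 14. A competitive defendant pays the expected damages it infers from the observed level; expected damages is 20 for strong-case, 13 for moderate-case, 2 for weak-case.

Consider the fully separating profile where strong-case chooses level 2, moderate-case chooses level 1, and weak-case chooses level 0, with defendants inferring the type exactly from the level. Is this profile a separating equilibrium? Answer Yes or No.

No

Separating settlements: level 2 → 20, level 1 → 13, level 0 → 2.
strong-case (assigned level 2): level 0: 2 − 0 = 2; level 1: 13 − 4 = 9; level 2: 20 − 8 = 12. strong-case stays.
moderate-case (assigned level 1): level 0: 2 − 0 = 2; level 1: 13 − 3 = 10; level 2: 20 − 6 = 14. moderate-case prefers level 2.
weak-case (assigned level 0): level 0: 2 − 0 = 2; level 1: 13 − 7 = 6; level 2: 20 − 14 = 6. weak-case prefers level 1.
At least one type deviates; the separating profile fails.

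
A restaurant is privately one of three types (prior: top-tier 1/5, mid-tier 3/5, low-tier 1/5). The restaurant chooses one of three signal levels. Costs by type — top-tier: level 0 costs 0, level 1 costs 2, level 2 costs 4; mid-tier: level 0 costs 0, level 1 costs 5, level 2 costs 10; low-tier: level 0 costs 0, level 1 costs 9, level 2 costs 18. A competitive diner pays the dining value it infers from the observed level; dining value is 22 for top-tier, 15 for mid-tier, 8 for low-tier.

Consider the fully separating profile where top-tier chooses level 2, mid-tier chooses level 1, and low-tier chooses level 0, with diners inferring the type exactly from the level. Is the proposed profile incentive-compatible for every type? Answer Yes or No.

Separating price premiums: level 2 → 22, level 1 → 15, level 0 → 8.
top-tier (assigned level 2): level 0: 8 − 0 = 8; level 1: 15 − 2 = 13; level 2: 22 − 4 = 18. top-tier stays.
mid-tier (assigned level 1): level 0: 8 − 0 = 8; level 1: 15 − 5 = 10; level 2: 22 − 10 = 12. mid-tier prefers level 2.
low-tier (assigned level 0): level 0: 8 − 0 = 8; level 1: 15 − 9 = 6; level 2: 22 − 18 = 4. low-tier stays.
At least one type deviates; the separating profile fails.

No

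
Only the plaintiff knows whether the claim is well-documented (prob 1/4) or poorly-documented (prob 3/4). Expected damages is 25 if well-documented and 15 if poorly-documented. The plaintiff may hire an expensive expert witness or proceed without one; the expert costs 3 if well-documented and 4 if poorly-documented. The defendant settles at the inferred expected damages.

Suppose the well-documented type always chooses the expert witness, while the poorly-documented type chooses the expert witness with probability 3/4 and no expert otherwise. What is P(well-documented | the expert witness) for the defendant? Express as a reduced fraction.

4/13

P(the expert witness) = (1/4)·1 + (3/4)·(3/4) = 13/16.
By Bayes' rule, P(well-documented | the expert witness) = (1/4) / (13/16) = 4/13.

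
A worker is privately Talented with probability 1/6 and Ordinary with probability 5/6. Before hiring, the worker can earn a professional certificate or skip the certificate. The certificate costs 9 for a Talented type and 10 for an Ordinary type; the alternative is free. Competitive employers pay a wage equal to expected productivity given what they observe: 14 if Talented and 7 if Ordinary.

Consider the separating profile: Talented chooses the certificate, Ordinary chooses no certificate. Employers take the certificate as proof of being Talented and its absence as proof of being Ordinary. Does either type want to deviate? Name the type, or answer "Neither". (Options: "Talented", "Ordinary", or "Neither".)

The certificate pays 14; no certificate pays 7.
Talented: assigned the certificate, nets 14 − 9 = 5; deviating to no certificate nets 7.
Ordinary: assigned no certificate, nets 7; deviating to the certificate nets 14 − 10 = 4.
The Talented type gains 2 by deviating.

Talented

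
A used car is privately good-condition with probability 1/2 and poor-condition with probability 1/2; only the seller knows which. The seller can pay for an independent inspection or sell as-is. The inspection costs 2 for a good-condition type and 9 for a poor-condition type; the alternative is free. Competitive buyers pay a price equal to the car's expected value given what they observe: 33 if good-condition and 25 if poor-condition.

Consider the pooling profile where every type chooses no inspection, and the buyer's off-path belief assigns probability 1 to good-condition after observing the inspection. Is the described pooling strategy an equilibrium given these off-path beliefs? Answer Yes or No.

No

On path, the buyer holds the prior and pays 1/2·33 + 1/2·25 = 29. Off path (the inspection), believing good-condition, it pays 33.
good-condition: no inspection nets 29; the inspection nets 33 − 2 = 31. good-condition would deviate.
poor-condition: no inspection nets 29; the inspection nets 33 − 9 = 24. poor-condition stays.
A type deviates, so pooling fails.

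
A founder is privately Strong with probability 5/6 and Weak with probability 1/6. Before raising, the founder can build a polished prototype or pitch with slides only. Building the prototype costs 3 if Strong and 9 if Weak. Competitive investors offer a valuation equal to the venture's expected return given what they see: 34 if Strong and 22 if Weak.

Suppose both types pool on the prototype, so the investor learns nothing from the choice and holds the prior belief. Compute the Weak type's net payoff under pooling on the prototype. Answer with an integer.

Pooled valuation = 5/6·34 + 1/6·22 = 32.
Weak pays cost 9 for the prototype, so net payoff = 32 − 9 = 23.

23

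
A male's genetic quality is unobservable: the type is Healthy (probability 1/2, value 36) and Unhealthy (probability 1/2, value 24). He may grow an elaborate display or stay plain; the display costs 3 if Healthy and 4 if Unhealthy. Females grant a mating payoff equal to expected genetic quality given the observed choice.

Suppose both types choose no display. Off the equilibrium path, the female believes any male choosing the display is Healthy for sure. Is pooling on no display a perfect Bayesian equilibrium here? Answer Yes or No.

On path, the female holds the prior and pays 1/2·36 + 1/2·24 = 30. Off path (the display), believing Healthy, it pays 36.
Healthy: no display nets 30; the display nets 36 − 3 = 33. Healthy would deviate.
Unhealthy: no display nets 30; the display nets 36 − 4 = 32. Unhealthy would deviate.
A type deviates, so pooling fails.

No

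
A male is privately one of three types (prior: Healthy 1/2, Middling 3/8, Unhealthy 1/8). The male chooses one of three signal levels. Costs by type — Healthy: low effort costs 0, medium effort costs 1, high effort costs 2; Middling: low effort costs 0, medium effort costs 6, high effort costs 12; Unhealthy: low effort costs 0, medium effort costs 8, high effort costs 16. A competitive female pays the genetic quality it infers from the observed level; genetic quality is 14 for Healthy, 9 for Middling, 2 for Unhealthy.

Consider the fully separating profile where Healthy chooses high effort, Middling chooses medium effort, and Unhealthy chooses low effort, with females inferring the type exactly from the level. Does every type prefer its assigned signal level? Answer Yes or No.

Separating mating payoffs: high effort → 14, medium effort → 9, low effort → 2.
Healthy (assigned high effort): low effort: 2 − 0 = 2; medium effort: 9 − 1 = 8; high effort: 14 − 2 = 12. Healthy stays.
Middling (assigned medium effort): low effort: 2 − 0 = 2; medium effort: 9 − 6 = 3; high effort: 14 − 12 = 2. Middling stays.
Unhealthy (assigned low effort): low effort: 2 − 0 = 2; medium effort: 9 − 8 = 1; high effort: 14 − 16 = -2. Unhealthy stays.
Every type prefers its assigned level; separation holds.

Yes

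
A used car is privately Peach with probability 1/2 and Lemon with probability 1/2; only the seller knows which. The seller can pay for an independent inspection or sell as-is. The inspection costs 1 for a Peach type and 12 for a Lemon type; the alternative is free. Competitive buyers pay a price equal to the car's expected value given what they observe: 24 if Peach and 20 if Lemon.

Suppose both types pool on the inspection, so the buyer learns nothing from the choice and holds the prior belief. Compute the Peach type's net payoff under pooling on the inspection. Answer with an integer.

Pooled price = 1/2·24 + 1/2·20 = 22.
Peach pays cost 1 for the inspection, so net payoff = 22 − 1 = 21.

21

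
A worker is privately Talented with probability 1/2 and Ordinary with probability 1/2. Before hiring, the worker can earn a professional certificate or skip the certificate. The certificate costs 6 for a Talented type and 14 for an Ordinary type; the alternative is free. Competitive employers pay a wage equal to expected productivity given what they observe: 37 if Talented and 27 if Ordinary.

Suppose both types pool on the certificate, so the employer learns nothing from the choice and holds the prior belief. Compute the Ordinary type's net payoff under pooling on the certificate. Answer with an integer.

Pooled wage = 1/2·37 + 1/2·27 = 32.
Ordinary pays cost 14 for the certificate, so net payoff = 32 − 14 = 18.

18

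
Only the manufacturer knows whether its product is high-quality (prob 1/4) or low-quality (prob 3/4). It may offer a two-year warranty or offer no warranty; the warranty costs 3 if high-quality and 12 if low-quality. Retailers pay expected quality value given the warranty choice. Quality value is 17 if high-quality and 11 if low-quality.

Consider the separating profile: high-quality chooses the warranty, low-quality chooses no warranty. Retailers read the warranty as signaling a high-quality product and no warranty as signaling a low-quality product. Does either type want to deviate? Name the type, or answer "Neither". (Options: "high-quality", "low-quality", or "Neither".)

Neither

The warranty pays 17; no warranty pays 11.
high-quality: assigned the warranty, nets 17 − 3 = 14; deviating to no warranty nets 11.
low-quality: assigned no warranty, nets 11; deviating to the warranty nets 17 − 12 = 5.
Both types strictly prefer their assigned action; no profitable deviation.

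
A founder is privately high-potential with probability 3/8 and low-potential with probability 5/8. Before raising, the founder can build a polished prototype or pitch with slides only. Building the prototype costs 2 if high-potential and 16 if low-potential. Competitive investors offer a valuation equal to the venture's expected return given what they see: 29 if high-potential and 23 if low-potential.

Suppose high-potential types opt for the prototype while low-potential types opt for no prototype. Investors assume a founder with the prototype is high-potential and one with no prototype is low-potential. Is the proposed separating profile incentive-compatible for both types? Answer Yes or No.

Under these beliefs, the prototype earns valuation 29 and no prototype earns valuation 23.
high-potential: the prototype nets 29 − 2 = 27; no prototype nets 23. high-potential prefers the prototype.
low-potential: the prototype nets 29 − 16 = 13; no prototype nets 23. low-potential prefers no prototype.
Neither type deviates, so the separating profile is an equilibrium.

Yes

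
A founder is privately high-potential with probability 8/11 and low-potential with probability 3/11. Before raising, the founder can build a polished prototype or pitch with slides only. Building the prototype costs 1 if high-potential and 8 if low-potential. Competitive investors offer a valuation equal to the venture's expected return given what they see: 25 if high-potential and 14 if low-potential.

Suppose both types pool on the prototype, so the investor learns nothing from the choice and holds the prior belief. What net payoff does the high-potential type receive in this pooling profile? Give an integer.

21

Pooled valuation = 8/11·25 + 3/11·14 = 22.
high-potential pays cost 1 for the prototype, so net payoff = 22 − 1 = 21.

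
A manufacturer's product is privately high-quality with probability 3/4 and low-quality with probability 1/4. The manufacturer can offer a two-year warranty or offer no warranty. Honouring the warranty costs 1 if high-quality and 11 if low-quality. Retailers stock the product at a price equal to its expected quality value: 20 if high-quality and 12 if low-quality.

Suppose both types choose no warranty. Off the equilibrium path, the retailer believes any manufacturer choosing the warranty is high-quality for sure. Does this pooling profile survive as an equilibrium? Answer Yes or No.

On path, the retailer holds the prior and pays 3/4·20 + 1/4·12 = 18. Off path (the warranty), believing high-quality, it pays 20.
high-quality: no warranty nets 18; the warranty nets 20 − 1 = 19. high-quality would deviate.
low-quality: no warranty nets 18; the warranty nets 20 − 11 = 9. low-quality stays.
A type deviates, so pooling fails.

No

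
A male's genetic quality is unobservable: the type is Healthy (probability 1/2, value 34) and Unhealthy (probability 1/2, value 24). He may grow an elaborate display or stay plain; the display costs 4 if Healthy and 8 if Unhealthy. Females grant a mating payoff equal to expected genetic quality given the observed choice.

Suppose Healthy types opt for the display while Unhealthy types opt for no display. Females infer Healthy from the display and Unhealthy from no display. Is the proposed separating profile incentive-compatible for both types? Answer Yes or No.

No

Under these beliefs, the display earns mating payoff 34 and no display earns mating payoff 24.
Healthy: the display nets 34 − 4 = 30; no display nets 24. Healthy prefers the display.
Unhealthy: the display nets 34 − 8 = 26; no display nets 24. Unhealthy would deviate to the display.
Unhealthy has a profitable deviation, so the profile is not an equilibrium.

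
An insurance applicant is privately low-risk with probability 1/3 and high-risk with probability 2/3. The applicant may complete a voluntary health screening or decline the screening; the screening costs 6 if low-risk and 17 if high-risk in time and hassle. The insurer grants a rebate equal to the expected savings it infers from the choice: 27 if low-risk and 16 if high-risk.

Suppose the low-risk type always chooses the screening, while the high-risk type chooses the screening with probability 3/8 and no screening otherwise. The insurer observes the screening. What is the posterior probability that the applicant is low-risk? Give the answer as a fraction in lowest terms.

P(the screening) = (1/3)·1 + (2/3)·(3/8) = 7/12.
By Bayes' rule, P(low-risk | the screening) = (1/3) / (7/12) = 4/7.

4/7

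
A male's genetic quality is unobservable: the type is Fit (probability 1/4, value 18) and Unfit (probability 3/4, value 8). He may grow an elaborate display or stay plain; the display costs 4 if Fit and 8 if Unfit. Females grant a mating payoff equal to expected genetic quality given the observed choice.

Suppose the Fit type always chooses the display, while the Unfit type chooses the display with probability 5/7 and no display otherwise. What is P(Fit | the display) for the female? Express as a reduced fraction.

7/22

P(the display) = (1/4)·1 + (3/4)·(5/7) = 11/14.
By Bayes' rule, P(Fit | the display) = (1/4) / (11/14) = 7/22.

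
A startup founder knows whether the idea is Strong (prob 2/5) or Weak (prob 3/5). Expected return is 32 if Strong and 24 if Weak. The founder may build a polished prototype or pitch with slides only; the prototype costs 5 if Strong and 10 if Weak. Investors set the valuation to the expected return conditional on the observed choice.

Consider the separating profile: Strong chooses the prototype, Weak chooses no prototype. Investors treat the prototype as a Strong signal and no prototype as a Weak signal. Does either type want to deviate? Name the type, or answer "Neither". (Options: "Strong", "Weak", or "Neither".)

Neither

The prototype pays 32; no prototype pays 24.
Strong: assigned the prototype, nets 32 − 5 = 27; deviating to no prototype nets 24.
Weak: assigned no prototype, nets 24; deviating to the prototype nets 32 − 10 = 22.
Both types strictly prefer their assigned action; no profitable deviation.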